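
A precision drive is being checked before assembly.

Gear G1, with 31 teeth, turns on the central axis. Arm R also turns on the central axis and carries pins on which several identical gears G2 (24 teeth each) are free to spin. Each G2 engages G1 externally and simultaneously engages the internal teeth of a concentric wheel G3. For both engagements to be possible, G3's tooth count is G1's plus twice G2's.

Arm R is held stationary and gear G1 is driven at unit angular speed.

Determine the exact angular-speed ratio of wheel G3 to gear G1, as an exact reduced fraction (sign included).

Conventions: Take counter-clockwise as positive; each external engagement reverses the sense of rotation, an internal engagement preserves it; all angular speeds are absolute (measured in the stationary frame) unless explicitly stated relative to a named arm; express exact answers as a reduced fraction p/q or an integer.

-31/79

topology: planetary set — G1 31T / G2 24T / G3 79T, arm = carrier (Willis)
ring teeth: 31 + 2·24 = 79
31(ω_sun−ω_arm) = −79(ω_ring−ω_arm),  ω_arm = 0, ω_sun = 1
ω_ring = 0 − (31/79)(1−0) = -31/79
ω_out/ω_in = -31/79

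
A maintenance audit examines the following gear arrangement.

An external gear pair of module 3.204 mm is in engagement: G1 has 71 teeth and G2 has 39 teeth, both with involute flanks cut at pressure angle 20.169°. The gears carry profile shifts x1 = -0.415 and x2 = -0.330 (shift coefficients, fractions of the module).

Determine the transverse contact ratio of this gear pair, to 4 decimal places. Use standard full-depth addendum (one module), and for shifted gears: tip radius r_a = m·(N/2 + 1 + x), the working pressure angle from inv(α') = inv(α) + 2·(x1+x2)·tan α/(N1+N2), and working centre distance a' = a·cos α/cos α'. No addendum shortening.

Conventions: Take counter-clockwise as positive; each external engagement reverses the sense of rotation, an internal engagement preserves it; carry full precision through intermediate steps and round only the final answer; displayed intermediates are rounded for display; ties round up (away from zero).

1.9609

recognized (one external pair, fixed centres): single-mesh tooth geometry, m = 3.204, N1 = 71, N2 = 39
base radii: r_b1 = 106.767308, r_b2 = 58.646831
tip radii: r_a1 = 115.616340, r_a2 = 64.624680
inv(α') = inv(20.169°) + 2·(-0.415-0.330)·tan α/(71+39) = 0.01032329  ⇒  α' = 17.75934°
a' = a·cos α / cos α' = 176.2200·cos 20.169°/cos 17.75934° = 173.691203
action lengths: √(r_a1²−r_b1²) = 44.360795, √(r_a2²−r_b2²) = 27.145874
base pitch p_b = π·m·cos α = 9.448433
CR = (44.360795 + 27.145874 − 173.691203·sin 17.75934°)/9.448433 = 1.960903
contact ratio ≈ 1.9609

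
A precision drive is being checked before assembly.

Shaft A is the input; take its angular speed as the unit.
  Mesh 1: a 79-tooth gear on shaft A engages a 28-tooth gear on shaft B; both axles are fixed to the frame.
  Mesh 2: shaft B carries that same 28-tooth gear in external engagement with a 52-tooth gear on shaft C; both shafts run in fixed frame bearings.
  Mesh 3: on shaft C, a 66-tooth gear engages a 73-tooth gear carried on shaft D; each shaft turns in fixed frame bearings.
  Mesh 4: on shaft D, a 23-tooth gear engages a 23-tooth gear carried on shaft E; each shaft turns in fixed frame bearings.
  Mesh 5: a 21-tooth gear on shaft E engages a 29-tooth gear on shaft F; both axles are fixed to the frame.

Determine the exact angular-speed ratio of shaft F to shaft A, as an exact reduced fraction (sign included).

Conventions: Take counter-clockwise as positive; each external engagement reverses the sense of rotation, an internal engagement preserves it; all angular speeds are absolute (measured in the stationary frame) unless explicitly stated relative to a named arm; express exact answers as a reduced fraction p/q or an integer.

-54747/55042

class = fixed-axis compound train [5 meshes; 5 ratios multiply, 5 sense flips]
mesh 1 [79T→28T]: running ratio 79/28, sense −
mesh 2 [28T→52T]: running ratio 79/52, sense +
mesh 3 [66T→73T]: running ratio 2607/1898, sense −
mesh 4 [23T→23T]: running ratio 2607/1898, sense +
mesh 5 [21T→29T]: running ratio 54747/55042, sense −
ω_out/ω_in = -54747/55042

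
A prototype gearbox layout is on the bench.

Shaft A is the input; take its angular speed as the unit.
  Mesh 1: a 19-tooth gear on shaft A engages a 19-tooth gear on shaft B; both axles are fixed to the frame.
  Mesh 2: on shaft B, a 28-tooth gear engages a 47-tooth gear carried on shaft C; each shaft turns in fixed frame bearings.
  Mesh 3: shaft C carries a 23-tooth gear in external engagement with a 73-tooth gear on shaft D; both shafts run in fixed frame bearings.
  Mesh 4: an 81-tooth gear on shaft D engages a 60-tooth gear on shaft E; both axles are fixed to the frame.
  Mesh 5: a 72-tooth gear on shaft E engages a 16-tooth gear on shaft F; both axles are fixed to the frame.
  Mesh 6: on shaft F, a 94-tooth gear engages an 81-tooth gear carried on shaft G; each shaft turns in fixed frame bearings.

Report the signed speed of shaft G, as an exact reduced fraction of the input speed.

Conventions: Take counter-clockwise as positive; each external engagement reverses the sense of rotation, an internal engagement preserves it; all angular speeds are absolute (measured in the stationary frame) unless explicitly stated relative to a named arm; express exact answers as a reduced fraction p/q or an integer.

483/365

6-mesh fixed-axis compound train (all bearings frame-fixed)
mesh 1 [19T→19T]: |ω|/ω_in = 1×19/19 = 1, sense flips to −
mesh 2 [28T→47T]: |ω|/ω_in = 1×28/47 = 28/47, sense flips to +
mesh 3 [23T→73T]: |ω|/ω_in = (28/47)×23/73 = 644/3431, sense flips to −
mesh 4 [81T→60T]: |ω|/ω_in = (644/3431)×81/60 = 4347/17155, sense flips to +
mesh 5 [72T→16T]: |ω|/ω_in = (4347/17155)×72/16 = 39123/34310, sense flips to −
mesh 6 [94T→81T]: |ω|/ω_in = (39123/34310)×94/81 = 483/365, sense flips to +
signed output speed (× input speed) = 483/365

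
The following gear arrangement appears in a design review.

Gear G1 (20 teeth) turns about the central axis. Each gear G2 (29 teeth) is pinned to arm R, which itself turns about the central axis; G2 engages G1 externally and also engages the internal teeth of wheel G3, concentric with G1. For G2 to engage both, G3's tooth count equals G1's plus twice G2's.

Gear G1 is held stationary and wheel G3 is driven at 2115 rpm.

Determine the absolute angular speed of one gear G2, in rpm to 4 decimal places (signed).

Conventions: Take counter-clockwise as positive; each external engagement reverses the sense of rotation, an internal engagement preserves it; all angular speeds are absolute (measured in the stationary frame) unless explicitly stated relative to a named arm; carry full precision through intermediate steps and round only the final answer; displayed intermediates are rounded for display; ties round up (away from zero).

topology: planetary set — G1 20T / G2 29T / G3 78T, arm = carrier (Willis)
normalise by the input: solve with ω_ring = 1, then scale by 2115 rpm
ring teeth: 20 + 2·29 = 78
20(ω_sun−ω_arm) = −78(ω_ring−ω_arm),  ω_sun = 0, ω_ring = 1
20(0−ω_arm) = −78(1−ω_arm)  ⇒  98·ω_arm = 78  ⇒  ω_arm = 39/49
sun–planet mesh: 20·(0−39/49) = −29·(ω_p−ω_arm)  ⇒  ω_p−ω_arm = 780/1421
ω_p = 39/49 + 780/1421 = 39/29
scale: ω_p = 39/29 × 2115 rpm = +2844.3103 rpm

+2844.3103 rpm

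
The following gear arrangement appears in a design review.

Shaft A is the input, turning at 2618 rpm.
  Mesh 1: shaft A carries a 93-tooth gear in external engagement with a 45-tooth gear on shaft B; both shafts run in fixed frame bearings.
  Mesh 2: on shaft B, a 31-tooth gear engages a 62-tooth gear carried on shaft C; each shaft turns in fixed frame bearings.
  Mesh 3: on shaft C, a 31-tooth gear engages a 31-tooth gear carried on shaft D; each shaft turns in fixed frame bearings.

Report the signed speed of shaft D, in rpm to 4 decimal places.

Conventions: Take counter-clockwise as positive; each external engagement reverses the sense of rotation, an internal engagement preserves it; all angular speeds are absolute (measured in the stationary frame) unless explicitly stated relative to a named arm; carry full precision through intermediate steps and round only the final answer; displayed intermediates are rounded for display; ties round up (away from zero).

-2705.2667 rpm

3-mesh fixed-axis compound train (all bearings frame-fixed)
mesh 1 [93T→45T]: ω = 2618.0000×93/45 = 5410.5333 rpm, sense flips to −
mesh 2 [31T→62T]: ω = 5410.5333×31/62 = 2705.2667 rpm, sense flips to +
mesh 3 [31T→31T]: ω = 2705.2667×31/31 = 2705.2667 rpm, sense flips to −
signed output speed = -2705.2667 rpm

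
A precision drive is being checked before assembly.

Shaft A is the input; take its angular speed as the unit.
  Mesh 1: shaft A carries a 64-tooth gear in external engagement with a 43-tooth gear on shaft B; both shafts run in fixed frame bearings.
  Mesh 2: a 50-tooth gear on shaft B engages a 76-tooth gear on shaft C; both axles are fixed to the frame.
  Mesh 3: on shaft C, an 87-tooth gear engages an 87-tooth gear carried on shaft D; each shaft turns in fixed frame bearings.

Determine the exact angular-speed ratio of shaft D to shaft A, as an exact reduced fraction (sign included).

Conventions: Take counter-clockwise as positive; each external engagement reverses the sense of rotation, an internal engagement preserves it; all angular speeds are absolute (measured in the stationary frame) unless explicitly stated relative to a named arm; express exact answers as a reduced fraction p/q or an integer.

-800/817

class = fixed-axis compound train [3 meshes; 3 ratios multiply, 3 sense flips]
mesh 1 [64T→43T]: running ratio 64/43, sense −
mesh 2 [50T→76T]: running ratio 800/817, sense +
mesh 3 [87T→87T]: running ratio 800/817, sense −
ω_out/ω_in = -800/817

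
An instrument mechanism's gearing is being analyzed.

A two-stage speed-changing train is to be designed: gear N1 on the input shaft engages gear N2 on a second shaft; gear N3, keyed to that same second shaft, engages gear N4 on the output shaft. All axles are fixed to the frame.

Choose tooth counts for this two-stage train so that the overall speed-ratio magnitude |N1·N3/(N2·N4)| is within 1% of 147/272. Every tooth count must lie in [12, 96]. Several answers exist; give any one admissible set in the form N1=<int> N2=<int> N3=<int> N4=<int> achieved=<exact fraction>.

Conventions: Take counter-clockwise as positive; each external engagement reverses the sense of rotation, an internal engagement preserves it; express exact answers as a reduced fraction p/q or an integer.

N1=14 N2=16 N3=21 N4=34 achieved=147/272

class = fixed-axis compound train [2-stage, 147/272 wanted]
target = 147/272 in lowest terms: an exact hit needs N1·N3 = k·147 and N2·N4 = k·272 for one integer k, every count in [12, 96]; additionally prefer no 1:1 stage (N1 ≠ N2, N3 ≠ N4)
k = 1: no 1:1-free in-range split of k·147 and k·272 into factor pairs; take k = 2
k = 2: N1·N3 = 294 = 14·21, N2·N4 = 544 = 16·34
achieved = 14·21/(16·34) = 147/272; |achieved − target| = 0 ≤ 147/27200 ✓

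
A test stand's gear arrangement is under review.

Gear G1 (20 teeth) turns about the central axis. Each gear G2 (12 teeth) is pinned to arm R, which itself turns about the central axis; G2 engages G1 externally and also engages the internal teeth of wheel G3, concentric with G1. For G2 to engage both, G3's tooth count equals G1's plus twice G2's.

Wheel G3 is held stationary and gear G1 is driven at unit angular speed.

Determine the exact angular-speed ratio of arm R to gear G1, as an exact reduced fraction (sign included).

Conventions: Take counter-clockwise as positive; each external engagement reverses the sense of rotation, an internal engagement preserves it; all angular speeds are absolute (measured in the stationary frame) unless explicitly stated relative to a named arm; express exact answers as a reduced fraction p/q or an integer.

5/16

class = planetary set [G3 = 20+2·12 = 44; Willis about the carrier]
ring teeth: 20 + 2·12 = 44
20(ω_sun−ω_arm) = −44(ω_ring−ω_arm),  ω_ring = 0, ω_sun = 1
20(1−ω_arm) = −44(0−ω_arm)  ⇒  64·ω_arm = 20  ⇒  ω_arm = 5/16
ω_out/ω_in = 5/16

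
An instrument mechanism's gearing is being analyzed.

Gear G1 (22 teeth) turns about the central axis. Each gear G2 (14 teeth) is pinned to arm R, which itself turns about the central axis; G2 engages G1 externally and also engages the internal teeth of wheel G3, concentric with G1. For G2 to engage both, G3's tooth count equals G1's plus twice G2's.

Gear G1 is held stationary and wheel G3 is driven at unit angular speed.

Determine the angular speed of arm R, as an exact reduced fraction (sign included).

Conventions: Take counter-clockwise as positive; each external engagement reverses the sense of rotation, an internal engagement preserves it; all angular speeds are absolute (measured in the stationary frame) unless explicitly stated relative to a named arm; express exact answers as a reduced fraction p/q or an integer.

25/36

planetary set (22T centre, 14T on arm, 50T internal) — Willis relation
ring teeth: 22 + 2·14 = 50
22(ω_sun−ω_arm) = −50(ω_ring−ω_arm),  ω_sun = 0, ω_ring = 1
22(0−ω_arm) = −50(1−ω_arm)  ⇒  72·ω_arm = 50  ⇒  ω_arm = 25/36
exact speed ratio = 25/36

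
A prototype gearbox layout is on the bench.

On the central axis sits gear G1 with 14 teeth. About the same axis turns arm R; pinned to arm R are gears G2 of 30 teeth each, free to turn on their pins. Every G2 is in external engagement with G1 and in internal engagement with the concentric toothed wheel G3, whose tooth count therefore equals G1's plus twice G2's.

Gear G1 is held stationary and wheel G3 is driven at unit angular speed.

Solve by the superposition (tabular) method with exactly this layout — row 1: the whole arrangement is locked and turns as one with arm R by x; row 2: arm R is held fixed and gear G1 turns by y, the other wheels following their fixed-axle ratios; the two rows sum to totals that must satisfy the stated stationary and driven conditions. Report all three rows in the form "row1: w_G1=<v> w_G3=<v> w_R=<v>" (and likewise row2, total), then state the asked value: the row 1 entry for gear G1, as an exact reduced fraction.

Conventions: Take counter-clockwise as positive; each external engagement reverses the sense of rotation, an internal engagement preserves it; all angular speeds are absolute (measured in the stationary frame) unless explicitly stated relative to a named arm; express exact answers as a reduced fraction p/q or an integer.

topology: planetary set — G1 14T / G2 30T / G3 74T, arm = carrier (Willis)
row 1: whole set turns with the arm by x
superposition row 2 [arm held]: sun y, ring −(14/74)·y, arm 0
boundary: total ω_sun = x + y = 0 and total ω_ring = x − (14/74)·y = 1  ⇒  y = -37/44, x = 37/44
row 2 ring = −(14/74)·(-37/44) = 7/44
totals (row 1 + row 2): sun 37/44 + (-37/44) = 0, ring 37/44 + 7/44 = 1, arm 37/44 + 0 = 37/44
asked cell (row1, sun) = 37/44

row1: w_G1=37/44 w_G3=37/44 w_R=37/44
row2: w_G1=-37/44 w_G3=7/44 w_R=0
total: w_G1=0 w_G3=1 w_R=37/44
asked value: 37/44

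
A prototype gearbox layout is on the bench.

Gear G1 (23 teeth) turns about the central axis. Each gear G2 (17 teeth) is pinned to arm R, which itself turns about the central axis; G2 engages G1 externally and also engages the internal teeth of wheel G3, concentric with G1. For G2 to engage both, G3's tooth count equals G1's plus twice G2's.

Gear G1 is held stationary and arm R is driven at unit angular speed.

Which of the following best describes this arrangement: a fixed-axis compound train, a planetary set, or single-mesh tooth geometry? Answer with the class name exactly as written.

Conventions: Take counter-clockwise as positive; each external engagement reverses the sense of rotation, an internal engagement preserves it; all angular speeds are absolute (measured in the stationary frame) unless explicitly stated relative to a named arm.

planetary set

recognized (axles ride arm R): planetary set, 23/17/57 teeth
classification: planetary set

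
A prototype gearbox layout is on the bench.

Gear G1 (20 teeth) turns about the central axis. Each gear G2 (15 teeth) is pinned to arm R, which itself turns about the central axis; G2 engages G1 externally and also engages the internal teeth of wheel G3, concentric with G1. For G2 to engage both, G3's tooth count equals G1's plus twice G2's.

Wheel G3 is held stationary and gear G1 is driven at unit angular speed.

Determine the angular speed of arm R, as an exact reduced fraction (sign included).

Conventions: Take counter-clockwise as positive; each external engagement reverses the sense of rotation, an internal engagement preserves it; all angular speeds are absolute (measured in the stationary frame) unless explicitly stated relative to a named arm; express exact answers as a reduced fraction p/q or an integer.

2/7

topology: planetary set — G1 20T / G2 15T / G3 50T, arm = carrier (Willis)
ring teeth: 20 + 2·15 = 50
20(ω_sun−ω_arm) = −50(ω_ring−ω_arm),  ω_ring = 0, ω_sun = 1
20(1−ω_arm) = −50(0−ω_arm)  ⇒  70·ω_arm = 20  ⇒  ω_arm = 2/7
exact speed ratio = 2/7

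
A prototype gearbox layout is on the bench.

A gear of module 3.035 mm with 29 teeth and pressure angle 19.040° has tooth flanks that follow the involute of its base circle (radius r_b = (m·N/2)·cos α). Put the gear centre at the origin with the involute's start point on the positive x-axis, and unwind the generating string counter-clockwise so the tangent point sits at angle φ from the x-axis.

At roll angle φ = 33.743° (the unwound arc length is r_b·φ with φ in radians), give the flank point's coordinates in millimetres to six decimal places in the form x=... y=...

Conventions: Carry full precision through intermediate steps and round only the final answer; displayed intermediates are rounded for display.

x=48.200454 y=2.735369

class = single-mesh tooth geometry [base-circle involute, m = 3.035, 29T]
pitch radius r_p = m·N/2 = 3.035·29/2 = 44.007500
base radius r_b = r_p·cos α = 44.007500·cos 19.040° = 41.599896
roll angle φ = 33.743° = 0.58892645 rad
x = r_b·(cos φ + φ·sin φ) = 48.200454
y = r_b·(sin φ − φ·cos φ) = 2.735369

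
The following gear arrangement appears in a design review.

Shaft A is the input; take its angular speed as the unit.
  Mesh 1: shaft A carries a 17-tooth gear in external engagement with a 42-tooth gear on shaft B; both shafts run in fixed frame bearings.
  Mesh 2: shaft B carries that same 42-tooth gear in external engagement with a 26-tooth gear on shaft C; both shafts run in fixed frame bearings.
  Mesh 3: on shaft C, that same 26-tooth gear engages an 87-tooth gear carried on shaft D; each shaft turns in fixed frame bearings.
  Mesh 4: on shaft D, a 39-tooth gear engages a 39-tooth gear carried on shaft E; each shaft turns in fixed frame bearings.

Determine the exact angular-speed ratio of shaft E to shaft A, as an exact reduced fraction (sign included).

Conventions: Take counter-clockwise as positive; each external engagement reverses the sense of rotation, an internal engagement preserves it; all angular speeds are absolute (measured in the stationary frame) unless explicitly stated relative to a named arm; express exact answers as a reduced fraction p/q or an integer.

17/87

class = fixed-axis compound train [4 meshes; 4 ratios multiply, 4 sense flips]
mesh 1 [17T→42T]: running ratio 17/42, sense −
mesh 2 [42T→26T]: running ratio 17/26, sense +
mesh 3 [26T→87T]: running ratio 17/87, sense −
mesh 4 [39T→39T]: running ratio 17/87, sense +
ω_out/ω_in = 17/87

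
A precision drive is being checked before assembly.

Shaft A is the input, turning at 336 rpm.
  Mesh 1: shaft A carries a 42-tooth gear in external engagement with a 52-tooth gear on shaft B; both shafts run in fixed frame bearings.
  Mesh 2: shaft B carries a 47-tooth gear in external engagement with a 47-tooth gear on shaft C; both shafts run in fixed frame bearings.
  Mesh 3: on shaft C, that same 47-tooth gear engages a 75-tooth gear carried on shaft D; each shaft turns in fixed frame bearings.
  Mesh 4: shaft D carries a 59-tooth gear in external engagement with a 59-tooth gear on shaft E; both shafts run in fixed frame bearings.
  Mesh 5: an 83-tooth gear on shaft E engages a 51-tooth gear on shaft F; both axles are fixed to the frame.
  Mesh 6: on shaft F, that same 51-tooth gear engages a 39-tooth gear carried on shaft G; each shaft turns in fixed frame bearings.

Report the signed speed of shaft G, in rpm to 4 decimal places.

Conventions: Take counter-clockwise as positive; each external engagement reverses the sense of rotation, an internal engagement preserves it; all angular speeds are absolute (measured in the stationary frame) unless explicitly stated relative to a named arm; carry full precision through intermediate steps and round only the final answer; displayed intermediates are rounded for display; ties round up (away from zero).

class = fixed-axis compound train [6 meshes; 6 ratios multiply, 6 sense flips]
mesh 1 [42T→52T]: ω = 336.0000×42/52 = 271.3846 rpm, sense flips to −
mesh 2 [47T→47T]: ω = 271.3846×47/47 = 271.3846 rpm, sense flips to +
mesh 3 [47T→75T]: ω = 271.3846×47/75 = 170.0677 rpm, sense flips to −
mesh 4 [59T→59T]: ω = 170.0677×59/59 = 170.0677 rpm, sense flips to +
mesh 5 [83T→51T]: ω = 170.0677×83/51 = 276.7768 rpm, sense flips to −
mesh 6 [51T→39T]: ω = 276.7768×51/39 = 361.9389 rpm, sense flips to +
signed output speed = +361.9389 rpm

+361.9389 rpm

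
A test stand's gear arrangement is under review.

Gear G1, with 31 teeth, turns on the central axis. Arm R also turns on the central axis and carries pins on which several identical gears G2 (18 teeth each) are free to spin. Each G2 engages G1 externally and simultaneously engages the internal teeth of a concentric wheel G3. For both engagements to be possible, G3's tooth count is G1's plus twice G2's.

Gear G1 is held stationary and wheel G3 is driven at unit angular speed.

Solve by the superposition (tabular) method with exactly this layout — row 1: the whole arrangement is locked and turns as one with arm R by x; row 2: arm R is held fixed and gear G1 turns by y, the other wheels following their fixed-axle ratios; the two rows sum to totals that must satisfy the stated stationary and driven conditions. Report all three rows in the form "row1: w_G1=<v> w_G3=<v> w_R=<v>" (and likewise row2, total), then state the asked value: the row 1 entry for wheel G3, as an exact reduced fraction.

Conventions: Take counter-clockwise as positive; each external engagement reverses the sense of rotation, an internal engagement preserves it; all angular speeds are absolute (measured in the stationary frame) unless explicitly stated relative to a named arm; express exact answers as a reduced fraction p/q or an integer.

class = planetary set [G3 = 31+2·18 = 67; Willis about the carrier]
superposition row 1 [locked train]: every member turns x
row 2 — arm fixed, fixed-axis ratios: sun y, ring −(31/67)·y, arm 0
boundary: total ω_sun = x + y = 0 and total ω_ring = x − (31/67)·y = 1  ⇒  y = -67/98, x = 67/98
row 2 ring = −(31/67)·(-67/98) = 31/98
totals (row 1 + row 2): sun 67/98 + (-67/98) = 0, ring 67/98 + 31/98 = 1, arm 67/98 + 0 = 67/98
asked cell (row1, ring) = 67/98

row1: w_G1=67/98 w_G3=67/98 w_R=67/98
row2: w_G1=-67/98 w_G3=31/98 w_R=0
total: w_G1=0 w_G3=1 w_R=67/98
asked value: 67/98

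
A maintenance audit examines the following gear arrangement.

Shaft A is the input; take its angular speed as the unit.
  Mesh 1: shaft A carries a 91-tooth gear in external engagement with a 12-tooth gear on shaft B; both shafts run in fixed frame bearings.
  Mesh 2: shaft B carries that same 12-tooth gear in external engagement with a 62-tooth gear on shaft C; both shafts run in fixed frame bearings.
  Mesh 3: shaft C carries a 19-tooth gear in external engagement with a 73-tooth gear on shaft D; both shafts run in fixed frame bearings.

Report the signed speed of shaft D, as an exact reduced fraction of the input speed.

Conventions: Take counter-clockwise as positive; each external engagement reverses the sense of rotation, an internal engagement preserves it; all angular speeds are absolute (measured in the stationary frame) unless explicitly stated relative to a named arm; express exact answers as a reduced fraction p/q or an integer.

-1729/4526

3-mesh fixed-axis compound train (all bearings frame-fixed)
mesh 1 [91T→12T]: |ω|/ω_in = 1×91/12 = 91/12, sense flips to −
mesh 2 [12T→62T]: |ω|/ω_in = (91/12)×12/62 = 91/62, sense flips to +
mesh 3 [19T→73T]: |ω|/ω_in = (91/62)×19/73 = 1729/4526, sense flips to −
signed output speed (× input speed) = -1729/4526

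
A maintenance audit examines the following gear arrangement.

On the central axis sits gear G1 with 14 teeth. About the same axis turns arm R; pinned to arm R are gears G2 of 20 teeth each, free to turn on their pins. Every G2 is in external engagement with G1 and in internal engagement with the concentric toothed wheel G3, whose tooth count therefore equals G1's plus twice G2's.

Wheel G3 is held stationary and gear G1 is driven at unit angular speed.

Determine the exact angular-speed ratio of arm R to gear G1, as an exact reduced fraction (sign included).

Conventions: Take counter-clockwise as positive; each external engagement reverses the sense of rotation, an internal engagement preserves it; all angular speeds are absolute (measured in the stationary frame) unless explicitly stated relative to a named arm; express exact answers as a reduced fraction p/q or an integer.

recognized (axles ride arm R): planetary set, 14/20/54 teeth
ring teeth: 14 + 2·20 = 54
14(ω_sun−ω_arm) = −54(ω_ring−ω_arm),  ω_ring = 0, ω_sun = 1
14(1−ω_arm) = −54(0−ω_arm)  ⇒  68·ω_arm = 14  ⇒  ω_arm = 7/34
ω_out/ω_in = 7/34

7/34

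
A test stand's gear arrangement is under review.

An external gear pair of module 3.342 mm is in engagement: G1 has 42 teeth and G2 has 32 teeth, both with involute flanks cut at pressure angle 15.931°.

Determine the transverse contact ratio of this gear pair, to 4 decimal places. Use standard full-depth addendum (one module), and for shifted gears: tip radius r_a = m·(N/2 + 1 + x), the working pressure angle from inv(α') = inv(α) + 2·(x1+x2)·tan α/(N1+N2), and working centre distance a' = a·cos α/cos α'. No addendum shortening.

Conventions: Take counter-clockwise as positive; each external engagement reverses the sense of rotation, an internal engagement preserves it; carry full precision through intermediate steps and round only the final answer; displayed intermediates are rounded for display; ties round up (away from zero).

1.9219

recognized (one external pair, fixed centres): single-mesh tooth geometry, m = 3.342, N1 = 42, N2 = 32
base radii: r_b1 = 67.486516, r_b2 = 51.418298
tip radii: r_a1 = 73.524000, r_a2 = 56.814000
no profile shift: α' = α, a' = a
action lengths: √(r_a1²−r_b1²) = 29.177881, √(r_a2²−r_b2²) = 24.165869
base pitch p_b = π·m·cos α = 10.095959
CR = (29.177881 + 24.165869 − 123.654000·sin 15.93100°)/10.095959 = 1.921884
contact ratio ≈ 1.9219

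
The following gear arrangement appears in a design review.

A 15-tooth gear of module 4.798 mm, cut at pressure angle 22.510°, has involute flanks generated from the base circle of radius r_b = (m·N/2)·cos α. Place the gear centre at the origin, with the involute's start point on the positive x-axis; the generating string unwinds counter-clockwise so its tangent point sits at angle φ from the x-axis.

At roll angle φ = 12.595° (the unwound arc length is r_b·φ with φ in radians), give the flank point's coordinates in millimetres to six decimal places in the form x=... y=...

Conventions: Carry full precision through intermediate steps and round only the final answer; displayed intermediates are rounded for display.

topology: single-mesh involute geometry — m = 4.798, N = 15
pitch radius r_p = m·N/2 = 4.798·15/2 = 35.985000
base radius r_b = r_p·cos α = 35.985000·cos 22.510° = 33.243401
roll angle φ = 12.595° = 0.21982422 rad
x = r_b·(cos φ + φ·sin φ) = 34.036929
y = r_b·(sin φ − φ·cos φ) = 0.117141

x=34.036929 y=0.117141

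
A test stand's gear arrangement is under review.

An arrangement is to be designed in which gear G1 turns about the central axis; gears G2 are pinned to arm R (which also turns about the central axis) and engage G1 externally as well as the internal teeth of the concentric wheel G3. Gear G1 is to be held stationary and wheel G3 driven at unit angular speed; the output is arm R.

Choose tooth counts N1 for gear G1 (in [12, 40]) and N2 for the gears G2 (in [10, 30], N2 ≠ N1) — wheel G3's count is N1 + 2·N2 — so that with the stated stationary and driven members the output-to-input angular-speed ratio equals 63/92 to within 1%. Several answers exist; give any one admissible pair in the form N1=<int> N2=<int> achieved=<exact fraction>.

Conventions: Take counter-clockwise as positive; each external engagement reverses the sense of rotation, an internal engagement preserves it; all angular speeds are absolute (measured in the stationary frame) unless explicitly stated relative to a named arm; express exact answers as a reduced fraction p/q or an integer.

class = planetary set [ratio 63/92 wanted; Willis about the carrier]
Willis with ω_sun = 0: ω_arm/ω_ring = N3/(N1+N3); set equal to 63/92  ⇒  N3/N1 = (63/92)/(1 − 63/92) = 63/29
N3 = N1 + 2·N2  ⇒  N2/N1 = (N3/N1 − 1)/2 = (63/29 − 1)/2 = 17/29
smallest multiple with N1 ≥ 12 and N2 ≥ 10: k = 1  ⇒  N1 = 1·29 = 29, N2 = 1·17 = 17 (N1 ≤ 40, N2 ≤ 30, N2 ≠ N1 ✓), N3 = 29 + 2·17 = 63
check: N3/(N1+N3) with N1 = 29, N3 = 63 gives 63/92; |achieved − target| = 0 ≤ 63/9200 ✓

N1=29 N2=17 achieved=63/92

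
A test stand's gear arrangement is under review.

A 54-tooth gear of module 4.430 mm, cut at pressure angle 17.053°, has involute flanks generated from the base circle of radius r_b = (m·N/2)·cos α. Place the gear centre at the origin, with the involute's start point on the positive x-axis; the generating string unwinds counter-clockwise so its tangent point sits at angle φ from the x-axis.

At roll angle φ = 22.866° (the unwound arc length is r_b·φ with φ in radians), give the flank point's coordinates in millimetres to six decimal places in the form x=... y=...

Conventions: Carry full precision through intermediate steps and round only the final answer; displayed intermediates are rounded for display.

recognized (one wheel, involute flank): single-mesh tooth geometry, m = 4.430, N = 54
pitch radius r_p = m·N/2 = 4.430·54/2 = 119.610000
base radius r_b = r_p·cos α = 119.610000·cos 17.053° = 114.351214
roll angle φ = 22.866° = 0.39908699 rad
x = r_b·(cos φ + φ·sin φ) = 123.098199
y = r_b·(sin φ − φ·cos φ) = 2.384456

x=123.098199 y=2.384456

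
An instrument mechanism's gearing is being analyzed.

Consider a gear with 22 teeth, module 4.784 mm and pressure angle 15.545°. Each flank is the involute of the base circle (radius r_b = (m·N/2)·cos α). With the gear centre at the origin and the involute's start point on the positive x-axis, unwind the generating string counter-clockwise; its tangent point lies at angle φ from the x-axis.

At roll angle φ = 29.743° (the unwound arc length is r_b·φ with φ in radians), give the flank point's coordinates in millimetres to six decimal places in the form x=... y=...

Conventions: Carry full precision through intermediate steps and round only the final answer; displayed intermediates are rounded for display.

single-mesh involute tooth geometry (22T wheel at module 4.784)
pitch radius r_p = m·N/2 = 4.784·22/2 = 52.624000
base radius r_b = r_p·cos α = 52.624000·cos 15.545° = 50.699028
roll angle φ = 29.743° = 0.51911328 rad
x = r_b·(cos φ + φ·sin φ) = 57.076811
y = r_b·(sin φ − φ·cos φ) = 2.300997

x=57.076811 y=2.300997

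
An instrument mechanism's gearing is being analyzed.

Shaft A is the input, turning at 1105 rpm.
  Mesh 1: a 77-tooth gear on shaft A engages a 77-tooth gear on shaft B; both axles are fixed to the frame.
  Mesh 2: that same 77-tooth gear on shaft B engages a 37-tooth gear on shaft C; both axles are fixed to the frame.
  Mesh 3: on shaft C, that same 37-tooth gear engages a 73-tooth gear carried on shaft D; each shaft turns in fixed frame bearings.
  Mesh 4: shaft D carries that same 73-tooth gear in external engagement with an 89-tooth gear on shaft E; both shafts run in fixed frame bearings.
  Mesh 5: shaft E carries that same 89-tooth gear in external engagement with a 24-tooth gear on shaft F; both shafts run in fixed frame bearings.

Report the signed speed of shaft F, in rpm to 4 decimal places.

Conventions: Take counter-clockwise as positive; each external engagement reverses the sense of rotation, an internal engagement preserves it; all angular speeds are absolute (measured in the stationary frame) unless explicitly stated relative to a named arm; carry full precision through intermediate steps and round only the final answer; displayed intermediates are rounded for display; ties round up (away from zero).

-3545.2083 rpm

5-mesh fixed-axis compound train (all bearings frame-fixed)
mesh 1 [77T→77T]: ω = 1105.0000×77/77 = 1105.0000 rpm, sense flips to −
mesh 2 [77T→37T]: ω = 1105.0000×77/37 = 2299.5946 rpm, sense flips to +
mesh 3 [37T→73T]: ω = 2299.5946×37/73 = 1165.5479 rpm, sense flips to −
mesh 4 [73T→89T]: ω = 1165.5479×73/89 = 956.0112 rpm, sense flips to +
mesh 5 [89T→24T]: ω = 956.0112×89/24 = 3545.2083 rpm, sense flips to −
signed output speed = -3545.2083 rpm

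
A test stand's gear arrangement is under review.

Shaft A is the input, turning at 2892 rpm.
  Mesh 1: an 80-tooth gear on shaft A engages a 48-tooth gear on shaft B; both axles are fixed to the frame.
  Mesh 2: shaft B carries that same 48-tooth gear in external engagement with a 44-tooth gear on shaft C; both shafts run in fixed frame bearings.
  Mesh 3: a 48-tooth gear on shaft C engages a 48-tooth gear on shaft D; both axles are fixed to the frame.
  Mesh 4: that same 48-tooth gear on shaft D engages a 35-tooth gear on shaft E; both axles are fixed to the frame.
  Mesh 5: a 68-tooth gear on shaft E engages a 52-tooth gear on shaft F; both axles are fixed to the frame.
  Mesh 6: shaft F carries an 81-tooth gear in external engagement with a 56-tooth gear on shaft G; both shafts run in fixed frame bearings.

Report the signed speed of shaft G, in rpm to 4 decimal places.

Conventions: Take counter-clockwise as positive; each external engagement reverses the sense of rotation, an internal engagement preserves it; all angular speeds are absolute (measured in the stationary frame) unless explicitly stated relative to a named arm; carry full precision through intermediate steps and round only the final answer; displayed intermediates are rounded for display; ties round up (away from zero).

+13639.9052 rpm

6-mesh fixed-axis compound train (all bearings frame-fixed)
mesh 1 [80T→48T]: ω = 2892.0000×80/48 = 4820.0000 rpm, sense flips to −
mesh 2 [48T→44T]: ω = 4820.0000×48/44 = 5258.1818 rpm, sense flips to +
mesh 3 [48T→48T]: ω = 5258.1818×48/48 = 5258.1818 rpm, sense flips to −
mesh 4 [48T→35T]: ω = 5258.1818×48/35 = 7211.2208 rpm, sense flips to +
mesh 5 [68T→52T]: ω = 7211.2208×68/52 = 9430.0579 rpm, sense flips to −
mesh 6 [81T→56T]: ω = 9430.0579×81/56 = 13639.9052 rpm, sense flips to +
signed output speed = +13639.9052 rpm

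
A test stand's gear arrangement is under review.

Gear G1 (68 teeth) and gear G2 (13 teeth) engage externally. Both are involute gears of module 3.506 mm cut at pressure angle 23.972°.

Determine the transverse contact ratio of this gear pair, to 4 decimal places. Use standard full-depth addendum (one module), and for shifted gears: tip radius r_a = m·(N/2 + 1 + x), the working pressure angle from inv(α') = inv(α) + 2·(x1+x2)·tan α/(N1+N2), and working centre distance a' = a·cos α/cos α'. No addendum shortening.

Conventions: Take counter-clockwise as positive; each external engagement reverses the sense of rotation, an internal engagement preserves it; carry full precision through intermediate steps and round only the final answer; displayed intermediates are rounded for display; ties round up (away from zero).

1.4784

recognized (one external pair, fixed centres): single-mesh tooth geometry, m = 3.506, N1 = 68, N2 = 13
base radii: r_b1 = 108.921954, r_b2 = 20.823315
tip radii: r_a1 = 122.710000, r_a2 = 26.295000
no profile shift: α' = α, a' = a
action lengths: √(r_a1²−r_b1²) = 56.513291, √(r_a2²−r_b2²) = 16.056668
base pitch p_b = π·m·cos α = 10.064365
CR = (56.513291 + 16.056668 − 141.993000·sin 23.97200°)/10.064365 = 1.478444
contact ratio ≈ 1.4784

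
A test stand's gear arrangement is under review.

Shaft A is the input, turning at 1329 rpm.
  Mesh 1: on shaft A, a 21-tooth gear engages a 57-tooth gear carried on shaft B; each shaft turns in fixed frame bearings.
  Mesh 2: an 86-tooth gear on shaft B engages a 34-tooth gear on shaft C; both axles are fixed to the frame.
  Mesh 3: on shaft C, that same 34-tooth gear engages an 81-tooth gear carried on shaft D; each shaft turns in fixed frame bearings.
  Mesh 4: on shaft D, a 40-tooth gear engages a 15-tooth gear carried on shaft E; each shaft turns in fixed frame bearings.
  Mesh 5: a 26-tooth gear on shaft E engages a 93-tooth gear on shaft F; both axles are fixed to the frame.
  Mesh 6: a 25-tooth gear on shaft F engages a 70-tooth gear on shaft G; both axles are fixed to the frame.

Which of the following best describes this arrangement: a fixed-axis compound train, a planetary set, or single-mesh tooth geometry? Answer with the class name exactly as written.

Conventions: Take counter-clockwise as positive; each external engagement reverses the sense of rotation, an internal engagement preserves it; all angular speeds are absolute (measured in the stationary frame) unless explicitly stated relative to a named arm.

6-mesh fixed-axis compound train (all bearings frame-fixed)
classification: fixed-axis compound train

fixed-axis compound train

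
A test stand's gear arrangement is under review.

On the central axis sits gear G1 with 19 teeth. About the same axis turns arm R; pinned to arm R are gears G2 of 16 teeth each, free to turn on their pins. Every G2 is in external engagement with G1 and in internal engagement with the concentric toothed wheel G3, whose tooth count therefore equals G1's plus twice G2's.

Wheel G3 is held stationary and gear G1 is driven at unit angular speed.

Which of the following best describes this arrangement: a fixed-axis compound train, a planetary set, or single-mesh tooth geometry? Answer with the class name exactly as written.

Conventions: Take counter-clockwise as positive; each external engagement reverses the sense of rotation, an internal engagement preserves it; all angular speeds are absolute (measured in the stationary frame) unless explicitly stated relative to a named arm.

planetary set

class = planetary set [G3 = 19+2·16 = 51; Willis about the carrier]
classification: planetary set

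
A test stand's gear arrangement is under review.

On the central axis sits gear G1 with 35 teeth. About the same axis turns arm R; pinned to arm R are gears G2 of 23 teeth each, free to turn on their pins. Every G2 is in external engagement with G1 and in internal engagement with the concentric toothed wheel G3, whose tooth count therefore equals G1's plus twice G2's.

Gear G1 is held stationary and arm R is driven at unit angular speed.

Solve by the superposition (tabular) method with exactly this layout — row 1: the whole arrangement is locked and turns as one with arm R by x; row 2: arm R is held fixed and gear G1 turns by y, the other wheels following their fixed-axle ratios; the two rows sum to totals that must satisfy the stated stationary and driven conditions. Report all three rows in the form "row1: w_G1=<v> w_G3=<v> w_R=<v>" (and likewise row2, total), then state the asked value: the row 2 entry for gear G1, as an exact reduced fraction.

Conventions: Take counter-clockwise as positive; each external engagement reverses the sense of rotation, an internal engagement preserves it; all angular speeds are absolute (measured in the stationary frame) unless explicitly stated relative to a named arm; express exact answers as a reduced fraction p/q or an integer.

row1: w_G1=1 w_G3=1 w_R=1
row2: w_G1=-1 w_G3=35/81 w_R=0
total: w_G1=0 w_G3=116/81 w_R=1
asked value: -1

planetary set (35T centre, 23T on arm, 81T internal) — Willis relation
row 1 — lock + rotate with arm: ω_sun = ω_ring = ω_arm = x
row 2 (arm held, sun turns y): ω_ring = −(35/81)·y, ω_arm = 0
boundary: total ω_sun = x + y = 0 and total ω_arm = x = 1  ⇒  y = -1, x = 1
row 2 ring = −(35/81)·(-1) = 35/81
totals (row 1 + row 2): sun 1 + (-1) = 0, ring 1 + 35/81 = 116/81, arm 1 + 0 = 1
asked cell (row2, sun) = -1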